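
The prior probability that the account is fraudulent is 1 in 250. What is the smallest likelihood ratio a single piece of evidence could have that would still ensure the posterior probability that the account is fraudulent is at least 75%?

Prior odds = 0.004/0.996 = 1/249.
Target odds = 0.75/0.25 = 3.
Required Bayes factor = 3 ÷ (1/249) = 747.

747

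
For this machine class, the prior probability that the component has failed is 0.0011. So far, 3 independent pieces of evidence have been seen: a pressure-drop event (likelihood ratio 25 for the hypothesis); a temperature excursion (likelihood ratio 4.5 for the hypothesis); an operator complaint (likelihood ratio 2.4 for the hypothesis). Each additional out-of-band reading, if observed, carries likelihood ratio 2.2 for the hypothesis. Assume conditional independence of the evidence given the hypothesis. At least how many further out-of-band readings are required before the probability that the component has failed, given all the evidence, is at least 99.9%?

Prior odds = 0.0011/0.9989 = 11/9989.
Combined Bayes factor of the evidence already in hand = 25 × 4.5 × 2.4 = 270.
Odds after that evidence = (11/9989) × 270 = 2970/9989.
Target odds = 0.999/0.001 = 999.
Need 2.2ⁿ ≥ 999 ÷ (2970/9989) = 369593/110.
2.2¹⁰ ≈2655.99 falls short of 369593/110 but 2.2¹¹ ≈5843.18 reaches it, so n = 11.

11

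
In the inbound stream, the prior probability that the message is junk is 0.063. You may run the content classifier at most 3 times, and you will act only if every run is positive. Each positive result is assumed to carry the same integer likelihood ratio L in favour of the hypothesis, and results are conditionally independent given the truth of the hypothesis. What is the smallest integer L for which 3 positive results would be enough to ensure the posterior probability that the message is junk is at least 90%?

Prior odds = 0.063/0.937 = 63/937.
Target odds = 0.9/0.1 = 9.
Need L³ ≥ 9 ÷ (63/937) = 937/7.
5³ = 125 < 937/7 ≤ 216 = 6³, so L = 6.

6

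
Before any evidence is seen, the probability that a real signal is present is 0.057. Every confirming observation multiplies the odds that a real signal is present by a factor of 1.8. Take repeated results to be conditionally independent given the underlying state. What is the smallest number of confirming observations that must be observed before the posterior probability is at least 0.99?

Prior odds: 0.057 ÷ 0.943 = 57/943.
Likelihood ratio per confirming observation = 1.8.
Target posterior odds = 0.99/0.01 = 99.
Need (57/943) × 1.8ⁿ ≥ 99, i.e. 1.8ⁿ ≥ 31119/19.
1.8¹² ≈1156.83 falls short of 31119/19 but 1.8¹³ ≈2082.3 reaches it, so n = 13.

13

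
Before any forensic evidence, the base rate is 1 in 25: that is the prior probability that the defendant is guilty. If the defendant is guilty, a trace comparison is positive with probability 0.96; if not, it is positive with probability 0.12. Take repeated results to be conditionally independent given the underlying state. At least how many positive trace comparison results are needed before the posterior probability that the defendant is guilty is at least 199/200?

5

Prior odds: 0.04 ÷ 0.96 = 1/24.
Likelihood ratio of a positive = 0.96/0.12 = 8.
Target odds: 0.995 ÷ 0.005 = 199.
Require 8ⁿ ≥ 199 ÷ (1/24) = 4776.
8⁴ = 4096 falls short of 4776 but 8⁵ = 32768 reaches it, so n = 5.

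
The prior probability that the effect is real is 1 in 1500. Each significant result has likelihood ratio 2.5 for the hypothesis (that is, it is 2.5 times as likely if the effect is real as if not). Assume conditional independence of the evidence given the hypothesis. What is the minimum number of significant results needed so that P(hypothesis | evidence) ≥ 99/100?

13

Prior odds: (1/1500) ÷ (1499/1500) = 1/1499.
Likelihood ratio per significant result = 2.5.
Target odds: 0.99 ÷ 0.01 = 99.
Require 2.5ⁿ ≥ 99 ÷ (1/1499) = 148401.
2.5¹² = 244140625/4096 falls short of 148401 but 2.5¹³ ≈149012 reaches it, so n = 13.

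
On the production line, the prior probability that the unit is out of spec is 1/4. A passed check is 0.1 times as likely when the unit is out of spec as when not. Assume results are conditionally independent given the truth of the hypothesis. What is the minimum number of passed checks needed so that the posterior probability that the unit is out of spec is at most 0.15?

1

Prior odds: 0.25 ÷ 0.75 = 1/3.
Likelihood ratio per passed check = 0.1.
Target odds: 0.15 ÷ 0.85 = 3/17.
Need (1/3) × 0.1ⁿ ≤ 3/17, i.e. 0.1ⁿ ≤ 9/17.
0.1¹ = 0.1, which is already at or below the required 9/17; so n = 1.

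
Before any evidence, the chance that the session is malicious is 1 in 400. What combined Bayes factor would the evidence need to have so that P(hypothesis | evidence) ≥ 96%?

Prior odds = 0.0025/0.9975 = 1/399.
Target odds = 0.96/0.04 = 24.
Required Bayes factor = 24 ÷ (1/399) = 9576.

9576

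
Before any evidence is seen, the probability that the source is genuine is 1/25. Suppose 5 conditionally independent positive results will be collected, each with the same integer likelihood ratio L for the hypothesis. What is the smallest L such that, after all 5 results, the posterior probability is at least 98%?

Prior odds = 0.04/0.96 = 1/24.
Target odds = 0.98/0.02 = 49.
Need L⁵ ≥ 49 ÷ (1/24) = 1176.
4⁵ = 1024 < 1176 ≤ 3125 = 5⁵, so L = 5.

5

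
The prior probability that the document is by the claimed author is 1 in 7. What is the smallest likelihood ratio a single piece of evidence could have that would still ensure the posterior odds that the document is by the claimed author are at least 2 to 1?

Prior odds = (1/7)/(6/7) = 1/6.
Target odds = 2.
Required Bayes factor = 2 ÷ (1/6) = 12.

12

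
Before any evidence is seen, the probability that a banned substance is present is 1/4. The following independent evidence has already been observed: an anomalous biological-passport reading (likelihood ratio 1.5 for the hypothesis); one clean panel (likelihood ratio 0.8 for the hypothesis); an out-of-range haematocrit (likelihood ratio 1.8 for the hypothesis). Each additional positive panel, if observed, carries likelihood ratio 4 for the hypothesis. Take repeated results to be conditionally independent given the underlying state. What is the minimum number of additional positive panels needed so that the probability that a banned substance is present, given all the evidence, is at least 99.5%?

Prior odds = 0.25/0.75 = 1/3.
Combined Bayes factor of the evidence already in hand = 1.5 × 0.8 × 1.8 = 2.16.
Odds after that evidence = (1/3) × 2.16 = 0.72.
Target odds = 0.995/0.005 = 199.
Need 4ⁿ ≥ 199 ÷ 0.72 = 4975/18.
4⁴ = 256 falls short of 4975/18 but 4⁵ = 1024 reaches it, so n = 5.

5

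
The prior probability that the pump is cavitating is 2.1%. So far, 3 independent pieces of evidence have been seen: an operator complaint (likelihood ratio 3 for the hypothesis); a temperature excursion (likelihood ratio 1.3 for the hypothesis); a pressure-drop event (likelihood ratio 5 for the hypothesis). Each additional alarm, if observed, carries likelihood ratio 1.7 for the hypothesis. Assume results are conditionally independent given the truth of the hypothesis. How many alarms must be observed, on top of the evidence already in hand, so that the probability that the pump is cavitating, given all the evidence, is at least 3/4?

Prior odds = 0.021/0.979 = 21/979.
Combined Bayes factor of the evidence already in hand = 3 × 1.3 × 5 = 19.5.
Odds after that evidence = (21/979) × 19.5 = 819/1958.
Target odds = 0.75/0.25 = 3.
Need 1.7ⁿ ≥ 3 ÷ (819/1958) = 1958/273.
1.7³ = 4.913 falls short of 1958/273 but 1.7⁴ = 8.3521 reaches it, so n = 4.

4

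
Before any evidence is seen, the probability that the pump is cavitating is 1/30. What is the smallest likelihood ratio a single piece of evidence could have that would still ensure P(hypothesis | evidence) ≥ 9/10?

261

Prior odds = (1/30)/(29/30) = 1/29.
Target odds = 0.9/0.1 = 9.
Required Bayes factor = 9 ÷ (1/29) = 261.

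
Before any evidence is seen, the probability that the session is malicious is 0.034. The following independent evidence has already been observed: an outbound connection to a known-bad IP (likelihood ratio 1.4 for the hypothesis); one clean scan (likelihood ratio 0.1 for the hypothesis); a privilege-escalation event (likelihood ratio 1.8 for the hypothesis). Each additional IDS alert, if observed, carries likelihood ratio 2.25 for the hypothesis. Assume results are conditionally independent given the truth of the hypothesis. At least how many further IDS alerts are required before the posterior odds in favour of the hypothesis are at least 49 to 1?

Prior odds = 0.034/0.966 = 17/483.
Combined Bayes factor of the evidence already in hand = 1.4 × 0.1 × 1.8 = 0.252.
Odds after that evidence = (17/483) × 0.252 = 51/5750.
Target odds = 49.
Need 2.25ⁿ ≥ 49 ÷ (51/5750) = 281750/51.
2.25¹⁰ ≈3325.26 falls short of 281750/51 but 2.25¹¹ ≈7481.83 reaches it, so n = 11.

11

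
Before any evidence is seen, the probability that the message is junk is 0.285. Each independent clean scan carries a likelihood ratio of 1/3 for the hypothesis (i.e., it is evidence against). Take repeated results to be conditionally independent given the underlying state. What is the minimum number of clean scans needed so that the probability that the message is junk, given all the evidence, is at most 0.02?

3

Prior odds = 0.285/0.715 = 57/143.
Likelihood ratio per clean scan = 1/3.
Target odds: 0.02 ÷ 0.98 = 1/49.
Require (1/3)ⁿ ≤ 1/49 ÷ (57/143) = 143/2793.
(1/3)² = 1/9 is still above 143/2793 but (1/3)³ = 1/27 is at or below it, so n = 3.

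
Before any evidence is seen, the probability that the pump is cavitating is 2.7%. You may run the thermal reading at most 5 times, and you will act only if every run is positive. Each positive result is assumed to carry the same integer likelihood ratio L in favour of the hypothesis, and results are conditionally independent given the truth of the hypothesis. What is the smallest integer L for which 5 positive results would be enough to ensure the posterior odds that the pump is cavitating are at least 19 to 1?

4

Prior odds = 0.027/0.973 = 27/973.
Target odds = 19.
Need L⁵ ≥ 19 ÷ (27/973) = 18487/27.
3⁵ = 243 < 18487/27 ≤ 1024 = 4⁵, so L = 4.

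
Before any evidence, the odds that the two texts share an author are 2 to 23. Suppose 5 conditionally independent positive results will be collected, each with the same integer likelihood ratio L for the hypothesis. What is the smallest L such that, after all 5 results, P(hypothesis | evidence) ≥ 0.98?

4

Prior odds = 2/23.
Target odds = 0.98/0.02 = 49.
Need L⁵ ≥ 49 ÷ (2/23) = 563.5.
3⁵ = 243 < 563.5 ≤ 1024 = 4⁵, so L = 4.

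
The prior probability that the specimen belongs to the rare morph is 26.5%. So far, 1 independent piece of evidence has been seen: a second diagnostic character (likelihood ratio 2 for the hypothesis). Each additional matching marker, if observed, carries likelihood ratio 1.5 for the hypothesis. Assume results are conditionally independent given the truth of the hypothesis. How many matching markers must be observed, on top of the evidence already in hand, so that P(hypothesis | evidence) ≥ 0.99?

13

Prior odds = 0.265/0.735 = 53/147.
Bayes factor of the evidence already in hand = 2.
Odds after that evidence = (53/147) × 2 = 106/147.
Target odds = 0.99/0.01 = 99.
Need 1.5ⁿ ≥ 99 ÷ (106/147) = 14553/106.
1.5¹² = 531441/4096 falls short of 14553/106 but 1.5¹³ = 1594323/8192 reaches it, so n = 13.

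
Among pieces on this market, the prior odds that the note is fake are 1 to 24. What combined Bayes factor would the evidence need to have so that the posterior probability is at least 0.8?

Prior odds = 1/24.
Target odds = 0.8/0.2 = 4.
Required Bayes factor = 4 ÷ (1/24) = 96.

96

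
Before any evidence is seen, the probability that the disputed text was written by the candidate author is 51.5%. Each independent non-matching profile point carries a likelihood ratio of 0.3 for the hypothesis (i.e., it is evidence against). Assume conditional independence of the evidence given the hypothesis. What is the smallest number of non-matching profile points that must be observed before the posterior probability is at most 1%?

4

Prior odds = 0.515/0.485 = 103/97.
Likelihood ratio per non-matching profile point = 0.3.
Target posterior odds = 0.01/0.99 = 1/99.
Require 0.3ⁿ ≤ 1/99 ÷ (103/97) = 97/10197.
0.3³ = 0.027 is still above 97/10197 but 0.3⁴ = 0.0081 is at or below it, so n = 4.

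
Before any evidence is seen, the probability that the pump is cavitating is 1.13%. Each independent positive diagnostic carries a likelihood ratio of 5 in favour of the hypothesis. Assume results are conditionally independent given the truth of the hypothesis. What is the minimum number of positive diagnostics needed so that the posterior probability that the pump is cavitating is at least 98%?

Prior odds: 0.0113 ÷ 0.9887 = 113/9887.
Likelihood ratio per positive diagnostic = 5.
Target posterior odds = 0.98/0.02 = 49.
Need (113/9887) × 5ⁿ ≥ 49, i.e. 5ⁿ ≥ 484463/113.
5⁵ = 3125 falls short of 484463/113 but 5⁶ = 15625 reaches it, so n = 6.

6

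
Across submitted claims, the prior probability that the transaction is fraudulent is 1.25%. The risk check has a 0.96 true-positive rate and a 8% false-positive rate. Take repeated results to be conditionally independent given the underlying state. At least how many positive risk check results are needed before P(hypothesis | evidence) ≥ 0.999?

Prior odds = 0.0125/0.9875 = 1/79.
Likelihood ratio of a positive result = 0.96/0.08 = 12.
Target odds: 0.999 ÷ 0.001 = 999.
Require 12ⁿ ≥ 999 ÷ (1/79) = 78921.
12⁴ = 20736 falls short of 78921 but 12⁵ = 248832 reaches it, so n = 5.

5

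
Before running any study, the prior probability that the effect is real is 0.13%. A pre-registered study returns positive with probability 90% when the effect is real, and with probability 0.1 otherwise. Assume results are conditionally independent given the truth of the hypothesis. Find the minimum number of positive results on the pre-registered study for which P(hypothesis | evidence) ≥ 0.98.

Prior odds = 0.0013/0.9987 = 13/9987.
Likelihood ratio of a positive result = 0.9/0.1 = 9.
Target odds: 0.98 ÷ 0.02 = 49.
Need (13/9987) × 9ⁿ ≥ 49, i.e. 9ⁿ ≥ 489363/13.
9⁴ = 6561 falls short of 489363/13 but 9⁵ = 59049 reaches it, so n = 5.

5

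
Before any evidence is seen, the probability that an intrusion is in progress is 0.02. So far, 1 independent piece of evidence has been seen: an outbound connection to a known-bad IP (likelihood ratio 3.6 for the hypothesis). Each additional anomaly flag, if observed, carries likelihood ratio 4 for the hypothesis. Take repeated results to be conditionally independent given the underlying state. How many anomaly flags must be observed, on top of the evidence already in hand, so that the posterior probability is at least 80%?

Prior odds = 0.02/0.98 = 1/49.
Bayes factor of the evidence already in hand = 3.6.
Odds after that evidence = (1/49) × 3.6 = 18/245.
Target odds = 0.8/0.2 = 4.
Need 4ⁿ ≥ 4 ÷ (18/245) = 490/9.
4² = 16 falls short of 490/9 but 4³ = 64 reaches it, so n = 3.

3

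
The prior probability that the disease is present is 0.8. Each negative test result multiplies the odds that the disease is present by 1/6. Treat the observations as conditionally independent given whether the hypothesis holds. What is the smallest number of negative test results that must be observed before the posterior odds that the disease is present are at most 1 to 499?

5

Prior odds = 0.8/0.2 = 4.
Likelihood ratio per negative test result = 1/6.
Target odds = 1/499.
Need 4 × (1/6)ⁿ ≤ 1/499, i.e. (1/6)ⁿ ≤ 1/1996.
(1/6)⁴ = 1/1296 is still above 1/1996 but (1/6)⁵ = 1/7776 is at or below it, so n = 5.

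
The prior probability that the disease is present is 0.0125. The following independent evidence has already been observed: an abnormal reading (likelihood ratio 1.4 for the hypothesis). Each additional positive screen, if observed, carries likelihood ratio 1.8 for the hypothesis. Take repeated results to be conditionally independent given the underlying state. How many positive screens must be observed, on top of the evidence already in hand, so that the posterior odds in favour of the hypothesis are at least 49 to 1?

14

Prior odds = 0.0125/0.9875 = 1/79.
Bayes factor of the evidence already in hand = 1.4.
Odds after that evidence = (1/79) × 1.4 = 7/395.
Target odds = 49.
Need 1.8ⁿ ≥ 49 ÷ (7/395) = 2765.
1.8¹³ ≈2082.3 falls short of 2765 but 1.8¹⁴ ≈3748.13 reaches it, so n = 14.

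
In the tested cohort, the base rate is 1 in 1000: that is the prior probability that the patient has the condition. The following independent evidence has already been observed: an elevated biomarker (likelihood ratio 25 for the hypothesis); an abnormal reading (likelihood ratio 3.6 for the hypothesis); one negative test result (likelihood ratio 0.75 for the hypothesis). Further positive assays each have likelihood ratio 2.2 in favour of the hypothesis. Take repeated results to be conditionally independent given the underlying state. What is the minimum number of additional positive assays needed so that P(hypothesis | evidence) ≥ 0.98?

9

Prior odds = 0.001/0.999 = 1/999.
Combined Bayes factor of the evidence already in hand = 25 × 3.6 × 0.75 = 67.5.
Odds after that evidence = (1/999) × 67.5 = 5/74.
Target odds = 0.98/0.02 = 49.
Need 2.2ⁿ ≥ 49 ÷ (5/74) = 725.2.
2.2⁸ = 214358881/390625 falls short of 725.2 but 2.2⁹ ≈1207.27 reaches it, so n = 9.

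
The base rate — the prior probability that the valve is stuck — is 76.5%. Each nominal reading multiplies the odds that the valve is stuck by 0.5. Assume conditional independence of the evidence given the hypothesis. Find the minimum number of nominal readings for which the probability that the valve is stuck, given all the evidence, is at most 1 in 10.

5

Prior odds: 0.765 ÷ 0.235 = 153/47.
Likelihood ratio per nominal reading = 0.5.
Target posterior odds = 0.1/0.9 = 1/9.
Need (153/47) × 0.5ⁿ ≤ 1/9, i.e. 0.5ⁿ ≤ 47/1377.
0.5⁴ = 0.0625 is still above 47/1377 but 0.5⁵ = 0.03125 is at or below it, so n = 5.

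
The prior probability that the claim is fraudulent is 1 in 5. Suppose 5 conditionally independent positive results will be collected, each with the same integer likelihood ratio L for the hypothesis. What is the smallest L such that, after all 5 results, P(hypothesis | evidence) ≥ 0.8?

Prior odds = 0.2/0.8 = 0.25.
Target odds = 0.8/0.2 = 4.
Need L⁵ ≥ 4 ÷ 0.25 = 16.
1⁵ = 1 < 16 ≤ 32 = 2⁵, so L = 2.

2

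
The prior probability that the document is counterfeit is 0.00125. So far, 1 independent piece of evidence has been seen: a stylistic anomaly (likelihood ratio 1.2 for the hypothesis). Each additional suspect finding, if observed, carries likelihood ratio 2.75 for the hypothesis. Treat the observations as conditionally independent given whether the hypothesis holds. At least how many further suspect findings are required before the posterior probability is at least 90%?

9

Prior odds = 0.00125/0.99875 = 1/799.
Bayes factor of the evidence already in hand = 1.2.
Odds after that evidence = (1/799) × 1.2 = 6/3995.
Target odds = 0.9/0.1 = 9.
Need 2.75ⁿ ≥ 9 ÷ (6/3995) = 5992.5.
2.75⁸ = 214358881/65536 falls short of 5992.5 but 2.75⁹ ≈8994.86 reaches it, so n = 9.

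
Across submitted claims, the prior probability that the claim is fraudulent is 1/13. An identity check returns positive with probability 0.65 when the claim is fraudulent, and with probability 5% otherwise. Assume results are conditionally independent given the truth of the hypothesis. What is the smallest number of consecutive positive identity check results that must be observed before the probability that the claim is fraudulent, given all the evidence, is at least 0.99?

Prior odds = (1/13)/(12/13) = 1/12.
Likelihood ratio of a positive result = 0.65/0.05 = 13.
Target posterior odds = 0.99/0.01 = 99.
Need (1/12) × 13ⁿ ≥ 99, i.e. 13ⁿ ≥ 1188.
13² = 169 falls short of 1188 but 13³ = 2197 reaches it, so n = 3.

3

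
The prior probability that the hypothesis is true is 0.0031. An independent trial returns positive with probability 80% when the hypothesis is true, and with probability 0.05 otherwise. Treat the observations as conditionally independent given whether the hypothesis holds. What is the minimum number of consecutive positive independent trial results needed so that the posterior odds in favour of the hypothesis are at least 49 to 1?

Prior odds: 0.0031 ÷ 0.9969 = 31/9969.
Likelihood ratio of a positive result = 0.8/0.05 = 16.
Target odds = 49.
Require 16ⁿ ≥ 49 ÷ (31/9969) = 488481/31.
16³ = 4096 falls short of 488481/31 but 16⁴ = 65536 reaches it, so n = 4.

4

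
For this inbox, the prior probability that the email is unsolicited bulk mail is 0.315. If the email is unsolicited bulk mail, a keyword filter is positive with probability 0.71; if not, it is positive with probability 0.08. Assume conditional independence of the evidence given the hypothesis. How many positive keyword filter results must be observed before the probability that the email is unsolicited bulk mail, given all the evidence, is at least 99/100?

3

Prior odds = 0.315/0.685 = 63/137.
Likelihood ratio of a positive = 0.71/0.08 = 8.875.
Target posterior odds = 0.99/0.01 = 99.
Require 8.875ⁿ ≥ 99 ÷ (63/137) = 1507/7.
8.875² = 78.765625 falls short of 1507/7 but 8.875³ = 357911/512 reaches it, so n = 3.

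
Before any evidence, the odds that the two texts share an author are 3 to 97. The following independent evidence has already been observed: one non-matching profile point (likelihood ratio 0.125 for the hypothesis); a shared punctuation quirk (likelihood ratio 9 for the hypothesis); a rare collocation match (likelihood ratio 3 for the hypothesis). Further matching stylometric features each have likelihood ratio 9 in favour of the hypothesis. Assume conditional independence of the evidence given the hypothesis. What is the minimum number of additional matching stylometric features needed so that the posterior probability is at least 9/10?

Prior odds = 3/97.
Combined Bayes factor of the evidence already in hand = 0.125 × 9 × 3 = 3.375.
Odds after that evidence = (3/97) × 3.375 = 81/776.
Target odds = 0.9/0.1 = 9.
Need 9ⁿ ≥ 9 ÷ (81/776) = 776/9.
9² = 81 falls short of 776/9 but 9³ = 729 reaches it, so n = 3.

3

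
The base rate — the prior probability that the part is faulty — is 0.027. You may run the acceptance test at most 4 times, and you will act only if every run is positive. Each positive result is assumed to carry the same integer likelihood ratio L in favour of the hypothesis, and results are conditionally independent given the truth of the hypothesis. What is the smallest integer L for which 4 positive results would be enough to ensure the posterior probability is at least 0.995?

Prior odds = 0.027/0.973 = 27/973.
Target odds = 0.995/0.005 = 199.
Need L⁴ ≥ 199 ÷ (27/973) = 193627/27.
9⁴ = 6561 < 193627/27 ≤ 10000 = 10⁴, so L = 10.

10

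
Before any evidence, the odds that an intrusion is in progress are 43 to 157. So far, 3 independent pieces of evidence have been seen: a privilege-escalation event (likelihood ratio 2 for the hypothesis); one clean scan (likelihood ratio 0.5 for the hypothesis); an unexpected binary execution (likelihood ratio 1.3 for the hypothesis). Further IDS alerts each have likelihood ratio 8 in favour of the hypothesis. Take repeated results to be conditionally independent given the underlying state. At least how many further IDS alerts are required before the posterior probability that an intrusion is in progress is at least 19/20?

Prior odds = 43/157.
Combined Bayes factor of the evidence already in hand = 2 × 0.5 × 1.3 = 1.3.
Odds after that evidence = (43/157) × 1.3 = 559/1570.
Target odds = 0.95/0.05 = 19.
Need 8ⁿ ≥ 19 ÷ (559/1570) = 29830/559.
8¹ = 8 falls short of 29830/559 but 8² = 64 reaches it, so n = 2.

2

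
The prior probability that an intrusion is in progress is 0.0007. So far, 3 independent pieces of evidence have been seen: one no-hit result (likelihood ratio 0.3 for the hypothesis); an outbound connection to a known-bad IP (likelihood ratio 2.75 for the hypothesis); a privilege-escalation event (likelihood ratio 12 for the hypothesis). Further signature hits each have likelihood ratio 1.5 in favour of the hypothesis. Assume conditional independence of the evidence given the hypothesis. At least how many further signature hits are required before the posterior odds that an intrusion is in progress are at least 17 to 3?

Prior odds = 0.0007/0.9993 = 7/9993.
Combined Bayes factor of the evidence already in hand = 0.3 × 2.75 × 12 = 9.9.
Odds after that evidence = (7/9993) × 9.9 = 231/33310.
Target odds = 17/3.
Need 1.5ⁿ ≥ 17/3 ÷ (231/33310) = 566270/693.
1.5¹⁶ = 43046721/65536 falls short of 566270/693 but 1.5¹⁷ = 129140163/131072 reaches it, so n = 17.

17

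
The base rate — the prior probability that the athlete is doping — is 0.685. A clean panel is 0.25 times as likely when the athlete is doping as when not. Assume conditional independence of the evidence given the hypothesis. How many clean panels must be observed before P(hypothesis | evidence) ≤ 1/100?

Prior odds = 0.685/0.315 = 137/63.
Likelihood ratio per clean panel = 0.25.
Target odds: 0.01 ÷ 0.99 = 1/99.
Require 0.25ⁿ ≤ 1/99 ÷ (137/63) = 7/1507.
0.25³ = 0.015625 is still above 7/1507 but 0.25⁴ = 0.00390625 is at or below it, so n = 4.

4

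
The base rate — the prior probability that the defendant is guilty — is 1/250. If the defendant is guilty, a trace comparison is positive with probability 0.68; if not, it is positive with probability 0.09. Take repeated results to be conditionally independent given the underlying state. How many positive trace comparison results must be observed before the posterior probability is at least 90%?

Prior odds: 0.004 ÷ 0.996 = 1/249.
Likelihood ratio of a positive = 0.68/0.09 = 68/9.
Target odds: 0.9 ÷ 0.1 = 9.
Need (1/249) × (68/9)ⁿ ≥ 9, i.e. (68/9)ⁿ ≥ 2241.
(68/9)³ = 314432/729 falls short of 2241 but (68/9)⁴ = 21381376/6561 reaches it, so n = 4.

4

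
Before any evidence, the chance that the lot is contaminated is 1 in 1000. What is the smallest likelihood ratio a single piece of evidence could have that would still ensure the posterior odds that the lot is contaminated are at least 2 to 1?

1998

Prior odds = 0.001/0.999 = 1/999.
Target odds = 2.
Required Bayes factor = 2 ÷ (1/999) = 1998.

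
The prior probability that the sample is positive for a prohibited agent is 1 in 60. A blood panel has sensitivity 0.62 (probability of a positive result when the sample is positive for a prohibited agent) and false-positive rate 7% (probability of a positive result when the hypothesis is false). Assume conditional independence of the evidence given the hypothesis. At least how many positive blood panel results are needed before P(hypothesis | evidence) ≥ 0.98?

Prior odds = (1/60)/(59/60) = 1/59.
Likelihood ratio of a positive result = 0.62/0.07 = 62/7.
Target odds: 0.98 ÷ 0.02 = 49.
Require (62/7)ⁿ ≥ 49 ÷ (1/59) = 2891.
(62/7)³ = 238328/343 falls short of 2891 but (62/7)⁴ = 14776336/2401 reaches it, so n = 4.

4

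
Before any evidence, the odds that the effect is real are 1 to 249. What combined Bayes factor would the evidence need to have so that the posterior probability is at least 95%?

4731

Prior odds = 1/249.
Target odds = 0.95/0.05 = 19.
Required Bayes factor = 19 ÷ (1/249) = 4731.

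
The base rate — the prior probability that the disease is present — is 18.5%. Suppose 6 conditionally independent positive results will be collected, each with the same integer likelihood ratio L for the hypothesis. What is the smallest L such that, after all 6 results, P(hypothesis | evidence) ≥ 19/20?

3

Prior odds = 0.185/0.815 = 37/163.
Target odds = 0.95/0.05 = 19.
Need L⁶ ≥ 19 ÷ (37/163) = 3097/37.
2⁶ = 64 < 3097/37 ≤ 729 = 3⁶, so L = 3.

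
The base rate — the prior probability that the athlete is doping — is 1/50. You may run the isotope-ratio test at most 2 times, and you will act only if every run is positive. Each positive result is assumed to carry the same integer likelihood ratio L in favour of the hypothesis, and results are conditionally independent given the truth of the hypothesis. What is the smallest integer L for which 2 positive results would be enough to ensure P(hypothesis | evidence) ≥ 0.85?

17

Prior odds = 0.02/0.98 = 1/49.
Target odds = 0.85/0.15 = 17/3.
Need L² ≥ 17/3 ÷ (1/49) = 833/3.
16² = 256 < 833/3 ≤ 289 = 17², so L = 17.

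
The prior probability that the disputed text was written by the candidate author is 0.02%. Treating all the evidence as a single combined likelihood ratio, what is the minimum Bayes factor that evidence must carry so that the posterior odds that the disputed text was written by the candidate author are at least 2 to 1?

9998

Prior odds = 0.0002/0.9998 = 1/4999.
Target odds = 2.
Required Bayes factor = 2 ÷ (1/4999) = 9998.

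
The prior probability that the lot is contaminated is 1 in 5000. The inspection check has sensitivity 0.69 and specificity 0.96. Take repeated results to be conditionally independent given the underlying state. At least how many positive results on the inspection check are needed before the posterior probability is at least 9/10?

4

Prior odds = 0.0002/0.9998 = 1/4999.
False-positive rate = 1 − 0.96 = 0.04; likelihood ratio of a positive = 0.69/0.04 = 17.25.
Target odds: 0.9 ÷ 0.1 = 9.
Need (1/4999) × 17.25ⁿ ≥ 9, i.e. 17.25ⁿ ≥ 44991.
17.25³ = 5132.953125 falls short of 44991 but 17.25⁴ = 22667121/256 reaches it, so n = 4.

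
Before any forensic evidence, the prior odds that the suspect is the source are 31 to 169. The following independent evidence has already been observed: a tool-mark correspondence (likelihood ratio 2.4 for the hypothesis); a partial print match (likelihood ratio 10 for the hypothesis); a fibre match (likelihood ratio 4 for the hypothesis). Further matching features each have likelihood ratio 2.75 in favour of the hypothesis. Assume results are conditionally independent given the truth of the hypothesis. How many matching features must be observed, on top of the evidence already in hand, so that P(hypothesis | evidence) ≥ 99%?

2

Prior odds = 31/169.
Combined Bayes factor of the evidence already in hand = 2.4 × 10 × 4 = 96.
Odds after that evidence = (31/169) × 96 = 2976/169.
Target odds = 0.99/0.01 = 99.
Need 2.75ⁿ ≥ 99 ÷ (2976/169) = 5577/992.
2.75¹ = 2.75 falls short of 5577/992 but 2.75² = 7.5625 reaches it, so n = 2.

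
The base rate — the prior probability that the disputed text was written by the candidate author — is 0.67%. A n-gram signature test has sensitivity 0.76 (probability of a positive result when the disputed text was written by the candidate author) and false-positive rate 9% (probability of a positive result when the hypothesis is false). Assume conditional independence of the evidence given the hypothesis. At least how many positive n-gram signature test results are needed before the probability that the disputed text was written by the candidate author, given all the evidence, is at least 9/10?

Prior odds: 0.0067 ÷ 0.9933 = 67/9933.
Likelihood ratio of a positive result = 0.76/0.09 = 76/9.
Target posterior odds = 0.9/0.1 = 9.
Need (67/9933) × (76/9)ⁿ ≥ 9, i.e. (76/9)ⁿ ≥ 89397/67.
(76/9)³ = 438976/729 falls short of 89397/67 but (76/9)⁴ = 33362176/6561 reaches it, so n = 4.

4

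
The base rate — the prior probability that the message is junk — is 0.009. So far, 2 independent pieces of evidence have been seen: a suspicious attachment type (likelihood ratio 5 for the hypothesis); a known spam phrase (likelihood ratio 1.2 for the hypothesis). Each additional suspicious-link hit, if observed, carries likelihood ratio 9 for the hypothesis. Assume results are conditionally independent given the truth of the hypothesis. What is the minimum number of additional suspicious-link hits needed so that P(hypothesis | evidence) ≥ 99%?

4

Prior odds = 0.009/0.991 = 9/991.
Combined Bayes factor of the evidence already in hand = 5 × 1.2 = 6.
Odds after that evidence = (9/991) × 6 = 54/991.
Target odds = 0.99/0.01 = 99.
Need 9ⁿ ≥ 99 ÷ (54/991) = 10901/6.
9³ = 729 falls short of 10901/6 but 9⁴ = 6561 reaches it, so n = 4.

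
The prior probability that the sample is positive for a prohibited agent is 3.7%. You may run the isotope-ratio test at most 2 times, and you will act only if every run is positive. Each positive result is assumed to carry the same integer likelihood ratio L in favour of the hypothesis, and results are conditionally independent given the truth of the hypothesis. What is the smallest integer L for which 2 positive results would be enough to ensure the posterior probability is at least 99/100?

51

Prior odds = 0.037/0.963 = 37/963.
Target odds = 0.99/0.01 = 99.
Need L² ≥ 99 ÷ (37/963) = 95337/37.
50² = 2500 < 95337/37 ≤ 2601 = 51², so L = 51.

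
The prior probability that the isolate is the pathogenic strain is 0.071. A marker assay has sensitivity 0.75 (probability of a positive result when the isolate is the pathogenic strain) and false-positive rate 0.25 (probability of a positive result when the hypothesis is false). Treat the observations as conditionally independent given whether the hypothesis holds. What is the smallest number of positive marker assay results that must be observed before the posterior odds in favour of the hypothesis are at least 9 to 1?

Prior odds = 0.071/0.929 = 71/929.
Likelihood ratio of a positive result = 0.75/0.25 = 3.
Target odds = 9.
Need (71/929) × 3ⁿ ≥ 9, i.e. 3ⁿ ≥ 8361/71.
3⁴ = 81 falls short of 8361/71 but 3⁵ = 243 reaches it, so n = 5.

5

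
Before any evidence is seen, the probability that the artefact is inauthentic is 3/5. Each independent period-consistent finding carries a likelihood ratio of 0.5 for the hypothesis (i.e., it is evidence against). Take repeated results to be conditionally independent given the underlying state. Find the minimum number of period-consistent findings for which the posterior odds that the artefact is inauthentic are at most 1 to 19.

Prior odds = 0.6/0.4 = 1.5.
Likelihood ratio per period-consistent finding = 0.5.
Target odds = 1/19.
Need 1.5 × 0.5ⁿ ≤ 1/19, i.e. 0.5ⁿ ≤ 2/57.
0.5⁴ = 0.0625 is still above 2/57 but 0.5⁵ = 0.03125 is at or below it, so n = 5.

5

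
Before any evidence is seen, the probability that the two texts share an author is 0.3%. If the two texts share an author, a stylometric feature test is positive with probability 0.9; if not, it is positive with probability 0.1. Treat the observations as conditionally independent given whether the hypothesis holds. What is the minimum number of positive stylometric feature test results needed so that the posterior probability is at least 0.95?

Prior odds: 0.003 ÷ 0.997 = 3/997.
Likelihood ratio of a positive = 0.9/0.1 = 9.
Target posterior odds = 0.95/0.05 = 19.
Need (3/997) × 9ⁿ ≥ 19, i.e. 9ⁿ ≥ 18943/3.
9³ = 729 falls short of 18943/3 but 9⁴ = 6561 reaches it, so n = 4.

4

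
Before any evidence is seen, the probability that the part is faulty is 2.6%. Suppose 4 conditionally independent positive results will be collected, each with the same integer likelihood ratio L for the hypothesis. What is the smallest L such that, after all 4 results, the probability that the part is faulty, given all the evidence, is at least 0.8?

Prior odds = 0.026/0.974 = 13/487.
Target odds = 0.8/0.2 = 4.
Need L⁴ ≥ 4 ÷ (13/487) = 1948/13.
3⁴ = 81 < 1948/13 ≤ 256 = 4⁴, so L = 4.

4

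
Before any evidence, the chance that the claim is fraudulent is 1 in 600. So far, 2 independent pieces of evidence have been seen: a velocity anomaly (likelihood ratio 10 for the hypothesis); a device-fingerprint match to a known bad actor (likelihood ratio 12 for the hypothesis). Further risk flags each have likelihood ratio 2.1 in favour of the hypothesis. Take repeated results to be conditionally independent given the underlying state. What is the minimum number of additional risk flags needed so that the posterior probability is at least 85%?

Prior odds = (1/600)/(599/600) = 1/599.
Combined Bayes factor of the evidence already in hand = 10 × 12 = 120.
Odds after that evidence = (1/599) × 120 = 120/599.
Target odds = 0.85/0.15 = 17/3.
Need 2.1ⁿ ≥ 17/3 ÷ (120/599) = 10183/360.
2.1⁴ = 19.4481 falls short of 10183/360 but 2.1⁵ = 4084101/100000 reaches it, so n = 5.

5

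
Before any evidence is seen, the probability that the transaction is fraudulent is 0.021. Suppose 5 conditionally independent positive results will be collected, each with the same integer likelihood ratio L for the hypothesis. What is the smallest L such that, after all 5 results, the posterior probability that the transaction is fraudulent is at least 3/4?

Prior odds = 0.021/0.979 = 21/979.
Target odds = 0.75/0.25 = 3.
Need L⁵ ≥ 3 ÷ (21/979) = 979/7.
2⁵ = 32 < 979/7 ≤ 243 = 3⁵, so L = 3.

3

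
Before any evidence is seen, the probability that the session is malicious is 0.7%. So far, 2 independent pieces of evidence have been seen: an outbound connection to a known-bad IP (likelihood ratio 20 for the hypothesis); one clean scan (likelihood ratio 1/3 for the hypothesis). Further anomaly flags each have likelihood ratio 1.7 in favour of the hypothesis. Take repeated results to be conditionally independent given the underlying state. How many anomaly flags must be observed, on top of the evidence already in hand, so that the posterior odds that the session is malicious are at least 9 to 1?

10

Prior odds = 0.007/0.993 = 7/993.
Combined Bayes factor of the evidence already in hand = 20 × (1/3) = 20/3.
Odds after that evidence = (7/993) × 20/3 = 140/2979.
Target odds = 9.
Need 1.7ⁿ ≥ 9 ÷ (140/2979) = 26811/140.
1.7⁹ ≈118.588 falls short of 26811/140 but 1.7¹⁰ ≈201.599 reaches it, so n = 10.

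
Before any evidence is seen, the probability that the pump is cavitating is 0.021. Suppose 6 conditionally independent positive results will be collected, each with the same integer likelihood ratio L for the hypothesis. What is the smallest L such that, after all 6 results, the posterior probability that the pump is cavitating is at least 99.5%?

Prior odds = 0.021/0.979 = 21/979.
Target odds = 0.995/0.005 = 199.
Need L⁶ ≥ 199 ÷ (21/979) = 194821/21.
4⁶ = 4096 < 194821/21 ≤ 15625 = 5⁶, so L = 5.

5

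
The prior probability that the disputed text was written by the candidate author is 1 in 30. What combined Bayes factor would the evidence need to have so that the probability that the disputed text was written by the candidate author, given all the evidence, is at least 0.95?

551

Prior odds = (1/30)/(29/30) = 1/29.
Target odds = 0.95/0.05 = 19.
Required Bayes factor = 19 ÷ (1/29) = 551.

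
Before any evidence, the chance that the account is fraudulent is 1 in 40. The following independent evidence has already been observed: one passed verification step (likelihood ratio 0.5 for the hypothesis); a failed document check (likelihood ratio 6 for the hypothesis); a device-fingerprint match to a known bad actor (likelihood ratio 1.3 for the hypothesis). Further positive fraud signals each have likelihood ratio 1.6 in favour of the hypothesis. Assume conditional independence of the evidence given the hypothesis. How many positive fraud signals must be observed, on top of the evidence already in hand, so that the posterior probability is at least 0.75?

Prior odds = 0.025/0.975 = 1/39.
Combined Bayes factor of the evidence already in hand = 0.5 × 6 × 1.3 = 3.9.
Odds after that evidence = (1/39) × 3.9 = 0.1.
Target odds = 0.75/0.25 = 3.
Need 1.6ⁿ ≥ 3 ÷ 0.1 = 30.
1.6⁷ = 2097152/78125 falls short of 30 but 1.6⁸ = 16777216/390625 reaches it, so n = 8.

8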